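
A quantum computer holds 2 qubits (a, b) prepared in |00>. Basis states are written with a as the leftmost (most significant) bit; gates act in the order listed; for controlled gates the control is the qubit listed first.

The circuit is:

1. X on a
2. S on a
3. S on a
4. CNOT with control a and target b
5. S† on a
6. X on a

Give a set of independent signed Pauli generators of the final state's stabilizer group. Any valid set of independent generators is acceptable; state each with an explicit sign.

The stabilizer group can be generated by +ZI, -IZ, among other valid generating sets.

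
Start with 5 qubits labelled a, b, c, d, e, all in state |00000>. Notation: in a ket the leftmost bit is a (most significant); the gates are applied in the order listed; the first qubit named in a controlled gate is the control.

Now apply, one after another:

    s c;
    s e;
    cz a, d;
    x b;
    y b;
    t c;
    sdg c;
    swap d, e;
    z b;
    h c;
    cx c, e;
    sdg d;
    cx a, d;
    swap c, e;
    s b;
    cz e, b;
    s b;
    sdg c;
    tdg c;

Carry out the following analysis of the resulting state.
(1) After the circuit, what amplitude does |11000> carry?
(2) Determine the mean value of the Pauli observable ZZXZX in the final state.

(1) The amplitude on |11000> is 0.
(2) In the final state, ZZXZX has expectation -sqrt(2)/2.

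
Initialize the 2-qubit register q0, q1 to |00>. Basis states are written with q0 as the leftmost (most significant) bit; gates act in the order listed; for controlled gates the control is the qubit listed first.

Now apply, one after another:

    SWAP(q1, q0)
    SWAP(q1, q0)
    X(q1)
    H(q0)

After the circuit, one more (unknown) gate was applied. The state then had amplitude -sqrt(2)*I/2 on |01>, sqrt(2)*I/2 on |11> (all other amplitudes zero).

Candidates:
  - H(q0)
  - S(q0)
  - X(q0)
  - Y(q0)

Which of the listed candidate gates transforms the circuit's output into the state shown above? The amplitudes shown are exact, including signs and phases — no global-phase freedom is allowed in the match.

It was Y(q0) that produced the state shown. Key observation: the block from step 1 through step 2 cancels to the identity and can be dropped.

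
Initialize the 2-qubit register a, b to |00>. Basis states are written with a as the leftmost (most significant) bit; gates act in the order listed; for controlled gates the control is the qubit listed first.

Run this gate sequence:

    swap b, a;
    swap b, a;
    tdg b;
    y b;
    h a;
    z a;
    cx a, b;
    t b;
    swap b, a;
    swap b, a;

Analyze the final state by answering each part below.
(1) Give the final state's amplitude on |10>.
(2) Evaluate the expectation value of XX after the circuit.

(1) The final state's coefficient on |10> equals -sqrt(2)*I/2.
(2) The expectation value of XX is -sqrt(2)/2.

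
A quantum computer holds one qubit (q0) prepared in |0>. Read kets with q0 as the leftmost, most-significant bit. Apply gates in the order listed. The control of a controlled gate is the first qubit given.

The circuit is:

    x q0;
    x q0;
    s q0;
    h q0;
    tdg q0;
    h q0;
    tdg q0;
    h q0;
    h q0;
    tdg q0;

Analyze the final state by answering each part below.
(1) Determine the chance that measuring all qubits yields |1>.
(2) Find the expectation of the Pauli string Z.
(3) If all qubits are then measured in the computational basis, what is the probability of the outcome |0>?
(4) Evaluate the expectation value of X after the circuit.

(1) Outcome |1> occurs with probability 1/2 - sqrt(2)/4.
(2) The expectation value of Z is sqrt(2)/2.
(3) A full measurement returns |0> with probability sqrt(2)/4 + 1/2.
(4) The expectation value of X is sqrt(2)/2.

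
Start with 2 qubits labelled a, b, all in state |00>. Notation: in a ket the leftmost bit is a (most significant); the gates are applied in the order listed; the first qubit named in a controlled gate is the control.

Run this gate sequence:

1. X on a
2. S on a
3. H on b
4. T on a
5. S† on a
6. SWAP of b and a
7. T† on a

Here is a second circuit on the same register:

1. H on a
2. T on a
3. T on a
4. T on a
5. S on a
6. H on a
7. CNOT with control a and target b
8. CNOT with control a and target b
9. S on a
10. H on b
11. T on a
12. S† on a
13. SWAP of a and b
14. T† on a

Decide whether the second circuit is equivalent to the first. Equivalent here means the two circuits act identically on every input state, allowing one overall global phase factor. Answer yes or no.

No — the two circuits implement different unitaries, even allowing a global phase.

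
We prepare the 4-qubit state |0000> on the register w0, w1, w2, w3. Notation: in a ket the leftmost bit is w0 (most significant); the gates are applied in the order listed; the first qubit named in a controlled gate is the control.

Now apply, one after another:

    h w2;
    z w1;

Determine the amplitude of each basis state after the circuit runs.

After the circuit, the state carries amplitude sqrt(2)/2 on |0000>, sqrt(2)/2 on |0010>, and 0 on every other basis state.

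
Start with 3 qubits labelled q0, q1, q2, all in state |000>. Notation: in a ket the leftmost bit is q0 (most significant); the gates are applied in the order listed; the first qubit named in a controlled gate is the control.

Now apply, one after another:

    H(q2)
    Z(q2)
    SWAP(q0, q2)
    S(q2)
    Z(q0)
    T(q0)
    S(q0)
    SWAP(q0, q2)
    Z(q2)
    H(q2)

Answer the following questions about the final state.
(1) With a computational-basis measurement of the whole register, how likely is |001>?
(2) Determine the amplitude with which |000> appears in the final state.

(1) The probability of measuring |001> is 1/2 - sqrt(2)/4.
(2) The amplitude on |000> is 1/2 - exp(3*I*pi/4)/2.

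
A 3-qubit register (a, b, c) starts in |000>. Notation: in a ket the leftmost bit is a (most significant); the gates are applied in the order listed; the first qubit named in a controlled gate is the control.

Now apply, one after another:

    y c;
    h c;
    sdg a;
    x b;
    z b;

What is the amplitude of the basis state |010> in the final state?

The final state's coefficient on |010> equals -sqrt(2)*I/2.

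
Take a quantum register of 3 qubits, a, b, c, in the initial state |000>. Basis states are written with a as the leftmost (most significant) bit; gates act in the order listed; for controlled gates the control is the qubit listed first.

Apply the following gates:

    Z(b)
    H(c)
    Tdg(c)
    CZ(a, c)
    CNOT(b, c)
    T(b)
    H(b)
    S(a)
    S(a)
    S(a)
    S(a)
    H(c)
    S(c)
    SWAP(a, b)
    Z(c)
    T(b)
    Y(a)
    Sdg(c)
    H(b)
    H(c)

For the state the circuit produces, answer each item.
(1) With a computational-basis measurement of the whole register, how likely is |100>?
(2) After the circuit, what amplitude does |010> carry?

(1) A full measurement returns |100> with probability 1/8. Key observation: the block from step 8 through step 11 cancels to the identity and can be dropped.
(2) |010> carries amplitude -sqrt(2)*exp(I*pi/4)/4 in the final state.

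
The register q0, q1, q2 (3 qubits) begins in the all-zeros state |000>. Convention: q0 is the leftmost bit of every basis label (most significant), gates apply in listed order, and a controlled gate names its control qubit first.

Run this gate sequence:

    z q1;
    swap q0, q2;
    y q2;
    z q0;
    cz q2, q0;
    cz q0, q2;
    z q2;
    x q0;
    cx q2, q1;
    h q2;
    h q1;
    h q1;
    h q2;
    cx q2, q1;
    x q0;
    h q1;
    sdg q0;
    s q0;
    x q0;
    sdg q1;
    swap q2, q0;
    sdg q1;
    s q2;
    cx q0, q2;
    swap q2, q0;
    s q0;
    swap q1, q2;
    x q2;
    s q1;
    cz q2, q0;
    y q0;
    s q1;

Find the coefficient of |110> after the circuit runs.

The amplitude on |110> is sqrt(2)*I/2.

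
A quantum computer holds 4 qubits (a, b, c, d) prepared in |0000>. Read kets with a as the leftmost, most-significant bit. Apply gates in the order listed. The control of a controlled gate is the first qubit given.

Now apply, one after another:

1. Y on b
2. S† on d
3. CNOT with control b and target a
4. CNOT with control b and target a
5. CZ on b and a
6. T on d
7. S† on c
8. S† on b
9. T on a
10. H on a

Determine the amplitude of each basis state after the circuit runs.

After the circuit, the state carries amplitude sqrt(2)/2 on |0100>, sqrt(2)/2 on |1100>, and 0 on every other basis state.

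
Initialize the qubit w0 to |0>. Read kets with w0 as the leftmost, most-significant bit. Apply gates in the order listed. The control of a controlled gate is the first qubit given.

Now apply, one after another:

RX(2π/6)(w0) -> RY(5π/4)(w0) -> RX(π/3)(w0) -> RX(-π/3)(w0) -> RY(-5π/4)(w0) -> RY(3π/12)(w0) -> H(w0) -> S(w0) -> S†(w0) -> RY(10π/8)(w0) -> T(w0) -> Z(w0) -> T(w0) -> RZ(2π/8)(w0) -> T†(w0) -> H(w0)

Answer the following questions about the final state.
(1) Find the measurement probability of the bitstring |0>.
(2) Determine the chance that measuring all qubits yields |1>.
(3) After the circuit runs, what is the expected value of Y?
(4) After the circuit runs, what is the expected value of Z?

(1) Outcome |0> occurs with probability sqrt(3)/4 + 1/2.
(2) The probability of measuring |1> is 1/2 - sqrt(3)/4.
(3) In the final state, Y has expectation -1/2.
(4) In the final state, Z has expectation sqrt(3)/2.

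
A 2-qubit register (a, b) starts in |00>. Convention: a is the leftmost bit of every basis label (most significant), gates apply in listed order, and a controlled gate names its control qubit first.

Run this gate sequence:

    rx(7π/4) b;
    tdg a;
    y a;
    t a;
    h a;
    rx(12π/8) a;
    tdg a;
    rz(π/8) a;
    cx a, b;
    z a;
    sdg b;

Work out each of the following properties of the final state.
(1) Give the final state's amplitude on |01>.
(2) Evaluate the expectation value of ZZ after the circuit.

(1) |01> carries amplitude (1 + I)*sqrt(2 - sqrt(2))*exp(3*I*pi/16)/4 in the final state.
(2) The expectation value of ZZ is sqrt(2)/2.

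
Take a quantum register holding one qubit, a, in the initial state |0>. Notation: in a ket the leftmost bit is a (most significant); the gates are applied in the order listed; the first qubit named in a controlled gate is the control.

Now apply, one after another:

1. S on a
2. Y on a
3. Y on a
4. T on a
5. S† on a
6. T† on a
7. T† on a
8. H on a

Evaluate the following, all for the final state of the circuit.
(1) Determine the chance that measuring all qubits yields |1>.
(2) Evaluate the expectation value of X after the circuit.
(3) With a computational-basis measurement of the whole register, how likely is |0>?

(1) A full measurement returns |1> with probability 1/2.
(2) In the final state, X has expectation 1.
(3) A full measurement returns |0> with probability 1/2.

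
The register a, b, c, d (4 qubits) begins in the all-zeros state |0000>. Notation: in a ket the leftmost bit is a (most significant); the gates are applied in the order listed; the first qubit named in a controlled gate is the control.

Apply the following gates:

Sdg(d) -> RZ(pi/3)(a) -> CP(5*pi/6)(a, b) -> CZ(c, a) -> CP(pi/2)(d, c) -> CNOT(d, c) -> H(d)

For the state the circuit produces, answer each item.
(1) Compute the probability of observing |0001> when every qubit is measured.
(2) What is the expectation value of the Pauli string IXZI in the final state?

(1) Outcome |0001> occurs with probability 1/2.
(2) In the final state, IXZI has expectation 0.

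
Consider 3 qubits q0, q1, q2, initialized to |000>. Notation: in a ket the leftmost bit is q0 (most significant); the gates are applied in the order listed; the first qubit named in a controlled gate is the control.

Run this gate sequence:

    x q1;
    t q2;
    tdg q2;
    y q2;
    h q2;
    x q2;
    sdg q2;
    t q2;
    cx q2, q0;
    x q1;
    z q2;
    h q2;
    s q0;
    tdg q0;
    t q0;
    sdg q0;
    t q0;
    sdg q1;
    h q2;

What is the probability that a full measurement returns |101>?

The probability of measuring |101> is 1/2.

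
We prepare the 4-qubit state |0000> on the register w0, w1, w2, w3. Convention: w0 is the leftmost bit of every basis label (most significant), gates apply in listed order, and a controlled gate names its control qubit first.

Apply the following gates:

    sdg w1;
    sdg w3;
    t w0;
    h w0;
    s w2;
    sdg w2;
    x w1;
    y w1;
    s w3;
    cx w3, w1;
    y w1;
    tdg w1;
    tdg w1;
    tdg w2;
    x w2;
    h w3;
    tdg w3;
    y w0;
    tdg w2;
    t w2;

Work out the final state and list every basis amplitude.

The resulting statevector has amplitude -1/2 on |0110>, exp(3*I*pi/4)/2 on |0111>, 1/2 on |1110>, -exp(3*I*pi/4)/2 on |1111>, and 0 on every other basis state. Key observation: the block from step 5 through step 6 cancels to the identity and can be dropped.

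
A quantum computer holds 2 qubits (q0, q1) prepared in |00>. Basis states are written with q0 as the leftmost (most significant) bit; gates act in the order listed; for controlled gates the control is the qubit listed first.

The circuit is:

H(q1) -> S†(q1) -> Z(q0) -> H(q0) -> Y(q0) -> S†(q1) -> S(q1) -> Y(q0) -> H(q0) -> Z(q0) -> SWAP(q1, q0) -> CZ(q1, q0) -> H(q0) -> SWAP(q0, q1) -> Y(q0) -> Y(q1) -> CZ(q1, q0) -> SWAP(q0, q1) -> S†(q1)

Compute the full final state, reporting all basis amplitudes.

After the circuit, the state carries amplitude 0 on |00>, 1/2 - I/2 on |01>, 0 on |10>, -1/2 - I/2 on |11>. Key observation: gates 3-10 undo each other exactly, leaving only the rest of the circuit to track.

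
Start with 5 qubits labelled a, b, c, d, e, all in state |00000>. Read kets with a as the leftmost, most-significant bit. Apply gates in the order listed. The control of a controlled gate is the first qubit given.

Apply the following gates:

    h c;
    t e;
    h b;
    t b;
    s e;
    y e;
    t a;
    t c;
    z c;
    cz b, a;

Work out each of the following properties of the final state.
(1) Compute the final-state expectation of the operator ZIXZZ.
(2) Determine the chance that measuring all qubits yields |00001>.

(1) The expectation value of ZIXZZ is sqrt(2)/2.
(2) A full measurement returns |00001> with probability 1/4.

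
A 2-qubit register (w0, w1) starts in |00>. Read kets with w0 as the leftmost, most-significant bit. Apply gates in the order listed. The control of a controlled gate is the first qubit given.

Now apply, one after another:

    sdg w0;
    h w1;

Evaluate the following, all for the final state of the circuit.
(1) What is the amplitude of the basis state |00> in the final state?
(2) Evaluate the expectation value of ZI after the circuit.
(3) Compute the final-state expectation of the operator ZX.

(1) |00> carries amplitude sqrt(2)/2 in the final state.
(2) The observable ZI averages to 1.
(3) In the final state, ZX has expectation 1.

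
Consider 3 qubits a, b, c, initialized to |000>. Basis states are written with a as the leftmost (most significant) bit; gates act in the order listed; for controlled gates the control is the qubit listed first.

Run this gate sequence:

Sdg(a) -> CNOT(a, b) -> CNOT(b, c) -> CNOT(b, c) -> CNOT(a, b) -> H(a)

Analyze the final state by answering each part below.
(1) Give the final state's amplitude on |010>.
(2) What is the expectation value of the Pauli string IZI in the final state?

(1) |010> carries amplitude 0 in the final state.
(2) The expectation value of IZI is 1.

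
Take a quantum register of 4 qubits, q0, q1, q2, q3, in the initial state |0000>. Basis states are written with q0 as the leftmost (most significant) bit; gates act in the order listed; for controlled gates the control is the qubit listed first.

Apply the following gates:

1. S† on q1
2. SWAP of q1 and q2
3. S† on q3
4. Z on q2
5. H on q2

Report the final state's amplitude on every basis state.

After the circuit, the state carries amplitude sqrt(2)/2 on |0000>, sqrt(2)/2 on |0010>, and 0 on every other basis state.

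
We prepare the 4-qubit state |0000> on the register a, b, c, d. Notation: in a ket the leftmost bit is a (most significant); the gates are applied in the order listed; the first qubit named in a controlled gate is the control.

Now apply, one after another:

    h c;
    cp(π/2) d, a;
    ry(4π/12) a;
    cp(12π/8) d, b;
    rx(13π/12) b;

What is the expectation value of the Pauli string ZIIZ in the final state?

In the final state, ZIIZ has expectation 1/2.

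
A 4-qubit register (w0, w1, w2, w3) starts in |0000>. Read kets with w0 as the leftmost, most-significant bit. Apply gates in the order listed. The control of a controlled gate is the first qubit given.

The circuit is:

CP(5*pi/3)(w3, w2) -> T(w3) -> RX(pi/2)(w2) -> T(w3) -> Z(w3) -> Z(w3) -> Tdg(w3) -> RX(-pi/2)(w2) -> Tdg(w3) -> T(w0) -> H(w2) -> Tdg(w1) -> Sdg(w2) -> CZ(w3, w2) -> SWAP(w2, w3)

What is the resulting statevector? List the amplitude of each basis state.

The final amplitudes are sqrt(2)/2 on |0000>, -sqrt(2)*I/2 on |0001>, and 0 on every other basis state. Key observation: the block from step 2 through step 9 cancels to the identity and can be dropped.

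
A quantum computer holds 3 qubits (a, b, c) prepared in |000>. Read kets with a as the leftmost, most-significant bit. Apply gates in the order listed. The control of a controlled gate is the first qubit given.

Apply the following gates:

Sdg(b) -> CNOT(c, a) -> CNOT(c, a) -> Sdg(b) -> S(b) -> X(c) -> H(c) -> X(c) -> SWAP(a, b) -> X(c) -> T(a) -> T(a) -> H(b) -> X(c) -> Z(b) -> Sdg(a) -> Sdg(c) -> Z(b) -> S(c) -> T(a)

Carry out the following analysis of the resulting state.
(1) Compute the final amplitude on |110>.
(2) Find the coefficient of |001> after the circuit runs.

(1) The final state's coefficient on |110> equals 0. Key observation: the block from step 2 through step 3 cancels to the identity and can be dropped.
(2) |001> carries amplitude 1/2 in the final state.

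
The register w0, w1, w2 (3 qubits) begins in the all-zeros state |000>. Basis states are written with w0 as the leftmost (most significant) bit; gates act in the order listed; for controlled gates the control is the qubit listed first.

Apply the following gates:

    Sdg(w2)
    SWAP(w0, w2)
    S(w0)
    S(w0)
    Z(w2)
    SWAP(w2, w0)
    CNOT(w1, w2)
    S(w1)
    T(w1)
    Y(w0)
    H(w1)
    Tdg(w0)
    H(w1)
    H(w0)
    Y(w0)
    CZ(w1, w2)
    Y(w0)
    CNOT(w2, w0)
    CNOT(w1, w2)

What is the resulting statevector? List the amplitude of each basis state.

The resulting statevector has amplitude sqrt(2)*exp(I*pi/4)/2 on |000>, -sqrt(2)*exp(I*pi/4)/2 on |100>, and 0 on every other basis state.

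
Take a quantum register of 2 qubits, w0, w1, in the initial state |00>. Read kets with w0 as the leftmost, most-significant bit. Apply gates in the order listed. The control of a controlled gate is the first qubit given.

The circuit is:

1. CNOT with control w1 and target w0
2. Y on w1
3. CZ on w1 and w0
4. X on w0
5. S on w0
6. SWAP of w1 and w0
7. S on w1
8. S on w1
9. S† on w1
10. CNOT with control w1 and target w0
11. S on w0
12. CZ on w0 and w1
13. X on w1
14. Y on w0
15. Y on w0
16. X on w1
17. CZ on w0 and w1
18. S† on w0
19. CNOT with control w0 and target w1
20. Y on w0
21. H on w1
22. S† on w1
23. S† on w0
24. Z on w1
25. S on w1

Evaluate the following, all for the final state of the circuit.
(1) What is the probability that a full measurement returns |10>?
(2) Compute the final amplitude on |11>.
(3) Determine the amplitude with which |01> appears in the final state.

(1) The probability of measuring |10> is 1/2. Key observation: steps 11-18 multiply out to the identity, so the circuit reduces to the remaining gates.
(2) The amplitude on |11> is -sqrt(2)*I/2.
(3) The final state's coefficient on |01> equals 0.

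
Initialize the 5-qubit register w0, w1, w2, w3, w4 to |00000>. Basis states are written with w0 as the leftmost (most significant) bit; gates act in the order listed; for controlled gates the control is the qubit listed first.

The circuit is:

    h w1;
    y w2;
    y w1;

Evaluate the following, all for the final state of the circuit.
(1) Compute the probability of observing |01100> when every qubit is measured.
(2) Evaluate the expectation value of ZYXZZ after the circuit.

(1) Outcome |01100> occurs with probability 1/2.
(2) The expectation value of ZYXZZ is 0.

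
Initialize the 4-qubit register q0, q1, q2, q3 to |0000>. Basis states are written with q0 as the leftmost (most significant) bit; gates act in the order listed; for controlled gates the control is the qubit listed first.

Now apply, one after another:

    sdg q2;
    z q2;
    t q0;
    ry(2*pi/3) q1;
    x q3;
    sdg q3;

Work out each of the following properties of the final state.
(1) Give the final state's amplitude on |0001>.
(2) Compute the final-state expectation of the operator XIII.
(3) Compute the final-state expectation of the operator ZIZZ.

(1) |0001> carries amplitude -I/2 in the final state.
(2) The expectation value of XIII is 0.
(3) In the final state, ZIZZ has expectation -1.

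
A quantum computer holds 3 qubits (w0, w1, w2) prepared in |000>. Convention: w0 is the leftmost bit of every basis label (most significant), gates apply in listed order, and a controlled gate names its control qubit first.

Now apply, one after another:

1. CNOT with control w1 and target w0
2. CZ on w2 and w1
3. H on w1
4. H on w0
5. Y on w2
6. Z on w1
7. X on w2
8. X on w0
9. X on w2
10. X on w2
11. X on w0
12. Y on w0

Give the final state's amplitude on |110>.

|110> carries amplitude 1/2 in the final state.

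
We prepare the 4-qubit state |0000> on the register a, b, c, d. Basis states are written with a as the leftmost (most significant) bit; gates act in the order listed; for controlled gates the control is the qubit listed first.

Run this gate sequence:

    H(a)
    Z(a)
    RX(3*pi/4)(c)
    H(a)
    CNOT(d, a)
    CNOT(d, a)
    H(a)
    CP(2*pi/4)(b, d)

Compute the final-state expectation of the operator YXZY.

The observable YXZY averages to 0. Key observation: gates 4-7 undo each other exactly, leaving only the rest of the circuit to track.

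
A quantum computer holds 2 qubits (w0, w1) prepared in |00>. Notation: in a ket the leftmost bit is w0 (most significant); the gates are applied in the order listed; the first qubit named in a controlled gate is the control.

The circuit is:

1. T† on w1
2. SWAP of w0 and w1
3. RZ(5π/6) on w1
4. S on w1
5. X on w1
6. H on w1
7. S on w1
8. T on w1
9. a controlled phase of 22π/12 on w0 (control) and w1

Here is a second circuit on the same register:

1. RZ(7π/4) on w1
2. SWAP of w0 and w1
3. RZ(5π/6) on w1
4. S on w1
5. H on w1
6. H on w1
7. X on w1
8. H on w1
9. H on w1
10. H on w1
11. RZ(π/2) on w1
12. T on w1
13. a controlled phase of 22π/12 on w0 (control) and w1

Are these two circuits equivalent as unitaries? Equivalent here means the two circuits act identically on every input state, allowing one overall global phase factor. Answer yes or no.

Yes — the two circuits implement the same unitary up to a global phase.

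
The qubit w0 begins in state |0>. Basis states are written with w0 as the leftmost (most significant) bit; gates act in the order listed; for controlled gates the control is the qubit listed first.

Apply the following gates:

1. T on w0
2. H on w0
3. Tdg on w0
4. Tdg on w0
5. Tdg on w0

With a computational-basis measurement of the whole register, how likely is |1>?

The probability of measuring |1> is 1/2.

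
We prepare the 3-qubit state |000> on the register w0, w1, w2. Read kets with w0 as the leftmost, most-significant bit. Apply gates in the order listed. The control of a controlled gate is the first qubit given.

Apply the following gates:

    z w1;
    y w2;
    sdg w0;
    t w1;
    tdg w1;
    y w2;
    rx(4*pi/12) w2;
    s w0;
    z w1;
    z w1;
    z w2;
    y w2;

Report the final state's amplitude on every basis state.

The resulting statevector has amplitude 1/2 on |000>, sqrt(3)*I/2 on |001>, and 0 on every other basis state.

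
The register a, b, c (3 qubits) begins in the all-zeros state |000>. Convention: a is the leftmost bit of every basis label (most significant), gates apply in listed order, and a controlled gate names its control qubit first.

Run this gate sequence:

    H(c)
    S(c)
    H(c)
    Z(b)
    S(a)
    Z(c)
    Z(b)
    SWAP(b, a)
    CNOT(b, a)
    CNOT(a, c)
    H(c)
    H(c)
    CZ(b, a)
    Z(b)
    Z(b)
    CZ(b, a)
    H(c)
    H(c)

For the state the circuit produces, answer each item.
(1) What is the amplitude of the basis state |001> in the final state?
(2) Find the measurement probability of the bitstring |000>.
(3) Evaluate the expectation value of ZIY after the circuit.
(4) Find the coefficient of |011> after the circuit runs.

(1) The amplitude on |001> is -1/2 + I/2. Key observation: gates 11-18 undo each other exactly, leaving only the rest of the circuit to track.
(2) The probability of measuring |000> is 1/2.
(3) The observable ZIY averages to 1.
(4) The final state's coefficient on |011> equals 0.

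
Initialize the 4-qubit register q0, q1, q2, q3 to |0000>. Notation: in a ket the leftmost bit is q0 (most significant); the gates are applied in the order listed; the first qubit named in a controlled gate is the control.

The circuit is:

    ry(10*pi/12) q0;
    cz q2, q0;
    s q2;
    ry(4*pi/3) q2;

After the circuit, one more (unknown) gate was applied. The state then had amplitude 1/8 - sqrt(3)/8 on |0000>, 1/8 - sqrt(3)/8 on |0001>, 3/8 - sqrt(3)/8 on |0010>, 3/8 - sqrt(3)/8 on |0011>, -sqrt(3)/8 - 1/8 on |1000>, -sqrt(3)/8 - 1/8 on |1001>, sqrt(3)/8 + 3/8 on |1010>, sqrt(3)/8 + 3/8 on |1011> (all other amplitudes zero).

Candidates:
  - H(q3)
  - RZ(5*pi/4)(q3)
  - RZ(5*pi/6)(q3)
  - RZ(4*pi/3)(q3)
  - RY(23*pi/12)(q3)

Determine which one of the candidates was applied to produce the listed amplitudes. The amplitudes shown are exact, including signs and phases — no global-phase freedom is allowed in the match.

The unique candidate consistent with the amplitudes is H(q3).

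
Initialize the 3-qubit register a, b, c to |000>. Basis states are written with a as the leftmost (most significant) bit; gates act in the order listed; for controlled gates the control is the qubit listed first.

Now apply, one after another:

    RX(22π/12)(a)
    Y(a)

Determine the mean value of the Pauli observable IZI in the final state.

In the final state, IZI has expectation 1.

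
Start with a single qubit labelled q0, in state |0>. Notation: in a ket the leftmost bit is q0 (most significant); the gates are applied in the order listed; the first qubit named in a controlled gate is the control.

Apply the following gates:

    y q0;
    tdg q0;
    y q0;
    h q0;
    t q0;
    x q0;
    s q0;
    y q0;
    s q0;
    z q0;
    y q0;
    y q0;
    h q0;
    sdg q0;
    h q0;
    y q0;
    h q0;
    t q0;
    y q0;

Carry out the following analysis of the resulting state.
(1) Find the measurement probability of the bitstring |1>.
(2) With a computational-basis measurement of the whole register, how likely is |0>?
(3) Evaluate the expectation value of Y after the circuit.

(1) Outcome |1> occurs with probability 1/2 - sqrt(2)/4.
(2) Outcome |0> occurs with probability sqrt(2)/4 + 1/2.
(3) In the final state, Y has expectation 1/2.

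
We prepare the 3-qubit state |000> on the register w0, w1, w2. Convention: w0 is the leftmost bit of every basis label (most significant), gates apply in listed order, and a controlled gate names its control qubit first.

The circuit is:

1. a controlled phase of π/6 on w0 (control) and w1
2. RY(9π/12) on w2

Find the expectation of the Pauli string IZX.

In the final state, IZX has expectation sqrt(2)/2.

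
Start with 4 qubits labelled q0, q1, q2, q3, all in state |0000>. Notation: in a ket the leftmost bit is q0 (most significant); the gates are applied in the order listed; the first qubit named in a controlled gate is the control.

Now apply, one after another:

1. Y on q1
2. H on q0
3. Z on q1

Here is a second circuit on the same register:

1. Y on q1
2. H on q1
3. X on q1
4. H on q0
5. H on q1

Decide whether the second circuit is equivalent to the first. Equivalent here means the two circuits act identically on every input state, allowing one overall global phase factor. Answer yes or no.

Yes — the two circuits implement the same unitary up to a global phase.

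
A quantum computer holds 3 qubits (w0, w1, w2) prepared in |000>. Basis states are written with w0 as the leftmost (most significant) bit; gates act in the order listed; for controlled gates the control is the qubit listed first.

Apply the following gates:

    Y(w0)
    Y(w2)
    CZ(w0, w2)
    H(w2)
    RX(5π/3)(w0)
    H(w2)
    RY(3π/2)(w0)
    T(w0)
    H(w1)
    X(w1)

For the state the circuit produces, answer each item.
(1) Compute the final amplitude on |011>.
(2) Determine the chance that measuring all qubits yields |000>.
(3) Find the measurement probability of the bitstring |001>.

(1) |011> carries amplitude sqrt(3)/4 + I/4 in the final state.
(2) Outcome |000> occurs with probability 0.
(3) The probability of measuring |001> is 1/4.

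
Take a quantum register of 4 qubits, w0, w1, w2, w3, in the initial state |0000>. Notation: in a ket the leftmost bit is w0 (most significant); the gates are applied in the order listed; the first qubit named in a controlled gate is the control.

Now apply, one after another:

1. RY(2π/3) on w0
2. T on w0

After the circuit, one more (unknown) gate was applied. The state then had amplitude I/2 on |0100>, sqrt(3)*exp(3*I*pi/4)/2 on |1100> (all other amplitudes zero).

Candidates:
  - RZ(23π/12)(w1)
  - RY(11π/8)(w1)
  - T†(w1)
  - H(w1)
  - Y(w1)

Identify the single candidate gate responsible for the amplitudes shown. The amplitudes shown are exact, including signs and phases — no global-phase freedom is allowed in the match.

The applied gate was Y(w1).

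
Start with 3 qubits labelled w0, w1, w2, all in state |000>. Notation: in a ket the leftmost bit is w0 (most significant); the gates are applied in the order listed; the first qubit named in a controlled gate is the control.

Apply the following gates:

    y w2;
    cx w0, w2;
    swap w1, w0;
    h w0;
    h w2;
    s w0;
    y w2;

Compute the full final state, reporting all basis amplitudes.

The final amplitudes are -1/2 on |000>, -1/2 on |001>, 0 on |010>, 0 on |011>, -I/2 on |100>, -I/2 on |101>, 0 on |110>, 0 on |111>.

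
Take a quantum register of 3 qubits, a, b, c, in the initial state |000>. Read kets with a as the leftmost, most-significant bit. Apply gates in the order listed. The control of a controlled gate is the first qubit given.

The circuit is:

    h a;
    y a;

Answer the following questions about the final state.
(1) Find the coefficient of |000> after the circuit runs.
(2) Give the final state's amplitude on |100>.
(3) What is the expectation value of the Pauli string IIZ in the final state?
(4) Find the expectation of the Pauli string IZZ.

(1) |000> carries amplitude -sqrt(2)*I/2 in the final state.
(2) The final state's coefficient on |100> equals sqrt(2)*I/2.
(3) In the final state, IIZ has expectation 1.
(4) The observable IZZ averages to 1.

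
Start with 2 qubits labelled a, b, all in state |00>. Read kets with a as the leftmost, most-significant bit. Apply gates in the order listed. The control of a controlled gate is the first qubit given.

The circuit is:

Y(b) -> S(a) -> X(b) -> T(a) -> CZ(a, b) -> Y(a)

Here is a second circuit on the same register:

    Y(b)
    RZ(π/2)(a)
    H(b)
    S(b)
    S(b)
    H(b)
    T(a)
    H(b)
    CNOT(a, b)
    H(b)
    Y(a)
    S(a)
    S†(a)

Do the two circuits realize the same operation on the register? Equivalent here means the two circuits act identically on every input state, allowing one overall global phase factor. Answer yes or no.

Yes: on every input state the two circuits agree up to one overall phase factor.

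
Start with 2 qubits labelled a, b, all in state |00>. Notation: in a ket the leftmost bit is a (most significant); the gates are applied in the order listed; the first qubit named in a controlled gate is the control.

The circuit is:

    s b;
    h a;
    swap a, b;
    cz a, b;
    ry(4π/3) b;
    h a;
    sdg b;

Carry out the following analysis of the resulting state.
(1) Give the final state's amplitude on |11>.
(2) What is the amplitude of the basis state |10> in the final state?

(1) The amplitude on |11> is I*(1 - sqrt(3))/4.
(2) The final state's coefficient on |10> equals -sqrt(3)/4 - 1/4.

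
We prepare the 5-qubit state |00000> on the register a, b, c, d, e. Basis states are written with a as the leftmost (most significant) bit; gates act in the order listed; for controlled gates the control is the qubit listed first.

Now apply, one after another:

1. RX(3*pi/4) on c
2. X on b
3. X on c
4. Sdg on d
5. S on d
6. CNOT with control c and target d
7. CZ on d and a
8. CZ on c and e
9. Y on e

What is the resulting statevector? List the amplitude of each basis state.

After the circuit, the state carries amplitude sqrt(sqrt(2) + 2)/2 on |01001>, I*sqrt(2 - sqrt(2))/2 on |01111>, and 0 on every other basis state.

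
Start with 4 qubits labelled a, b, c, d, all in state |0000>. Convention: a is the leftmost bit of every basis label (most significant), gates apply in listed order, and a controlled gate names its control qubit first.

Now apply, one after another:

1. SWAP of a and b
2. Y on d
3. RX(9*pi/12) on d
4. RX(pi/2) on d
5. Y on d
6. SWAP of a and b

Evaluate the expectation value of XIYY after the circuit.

The observable XIYY averages to 0.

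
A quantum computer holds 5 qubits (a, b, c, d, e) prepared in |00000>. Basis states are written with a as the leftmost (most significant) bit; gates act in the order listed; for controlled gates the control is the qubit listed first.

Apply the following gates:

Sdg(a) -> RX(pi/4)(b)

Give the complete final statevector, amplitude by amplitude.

The resulting statevector has amplitude sqrt(sqrt(2) + 2)/2 on |00000>, -I*sqrt(2 - sqrt(2))/2 on |01000>, and 0 on every other basis state.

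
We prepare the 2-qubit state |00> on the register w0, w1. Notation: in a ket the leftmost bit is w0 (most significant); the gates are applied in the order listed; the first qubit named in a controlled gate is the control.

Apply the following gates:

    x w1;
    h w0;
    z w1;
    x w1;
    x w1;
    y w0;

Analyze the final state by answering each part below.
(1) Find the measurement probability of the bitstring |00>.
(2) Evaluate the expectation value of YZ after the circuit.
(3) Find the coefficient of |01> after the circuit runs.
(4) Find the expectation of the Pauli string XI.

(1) The probability of measuring |00> is 0. Key observation: steps 4-5 multiply out to the identity, so the circuit reduces to the remaining gates.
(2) The observable YZ averages to 0.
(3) The final state's coefficient on |01> equals sqrt(2)*I/2.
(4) The expectation value of XI is -1.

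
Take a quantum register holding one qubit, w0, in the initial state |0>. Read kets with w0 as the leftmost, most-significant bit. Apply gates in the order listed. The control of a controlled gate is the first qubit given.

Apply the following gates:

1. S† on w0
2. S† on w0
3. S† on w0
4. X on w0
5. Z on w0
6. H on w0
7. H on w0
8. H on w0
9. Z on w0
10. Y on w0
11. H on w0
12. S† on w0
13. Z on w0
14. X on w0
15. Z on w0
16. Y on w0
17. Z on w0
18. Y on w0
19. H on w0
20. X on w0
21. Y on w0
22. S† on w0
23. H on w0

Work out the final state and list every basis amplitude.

After the circuit, the state carries amplitude 1/2 - I/2 on |0>, -1/2 - I/2 on |1>.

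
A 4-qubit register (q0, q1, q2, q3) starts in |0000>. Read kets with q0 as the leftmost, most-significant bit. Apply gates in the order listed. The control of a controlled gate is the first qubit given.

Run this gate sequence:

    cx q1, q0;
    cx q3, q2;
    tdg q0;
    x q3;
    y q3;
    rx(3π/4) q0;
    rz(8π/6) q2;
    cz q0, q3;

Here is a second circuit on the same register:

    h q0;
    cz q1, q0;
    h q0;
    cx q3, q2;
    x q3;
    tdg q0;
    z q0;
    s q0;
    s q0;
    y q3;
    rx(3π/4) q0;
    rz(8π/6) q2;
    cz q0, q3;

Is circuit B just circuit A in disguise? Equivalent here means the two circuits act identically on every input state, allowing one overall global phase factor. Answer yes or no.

Yes, they are equivalent — the unitaries differ by at most a global phase.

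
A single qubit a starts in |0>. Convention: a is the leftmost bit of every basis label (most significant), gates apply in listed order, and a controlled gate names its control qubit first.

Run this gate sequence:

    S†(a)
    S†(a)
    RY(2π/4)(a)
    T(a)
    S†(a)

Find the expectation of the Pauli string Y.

In the final state, Y has expectation -sqrt(2)/2.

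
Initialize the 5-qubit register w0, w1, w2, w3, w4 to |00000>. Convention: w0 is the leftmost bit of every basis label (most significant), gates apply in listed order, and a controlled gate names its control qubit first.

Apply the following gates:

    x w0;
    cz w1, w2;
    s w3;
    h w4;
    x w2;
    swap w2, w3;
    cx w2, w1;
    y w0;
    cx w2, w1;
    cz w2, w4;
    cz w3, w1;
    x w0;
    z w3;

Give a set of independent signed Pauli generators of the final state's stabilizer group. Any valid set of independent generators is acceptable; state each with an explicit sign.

The stabilizer group can be generated by +IIIIX, -ZIIII, +IZIII, +IIZII, -IIIZI, among other valid generating sets.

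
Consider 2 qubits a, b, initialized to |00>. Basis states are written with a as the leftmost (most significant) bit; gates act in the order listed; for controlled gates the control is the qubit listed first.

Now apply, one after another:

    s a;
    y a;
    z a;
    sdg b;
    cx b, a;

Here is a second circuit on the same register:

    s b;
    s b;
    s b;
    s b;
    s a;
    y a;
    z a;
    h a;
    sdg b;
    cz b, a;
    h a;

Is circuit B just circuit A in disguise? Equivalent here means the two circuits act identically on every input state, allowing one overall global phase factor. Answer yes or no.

Yes: on every input state the two circuits agree up to one overall phase factor.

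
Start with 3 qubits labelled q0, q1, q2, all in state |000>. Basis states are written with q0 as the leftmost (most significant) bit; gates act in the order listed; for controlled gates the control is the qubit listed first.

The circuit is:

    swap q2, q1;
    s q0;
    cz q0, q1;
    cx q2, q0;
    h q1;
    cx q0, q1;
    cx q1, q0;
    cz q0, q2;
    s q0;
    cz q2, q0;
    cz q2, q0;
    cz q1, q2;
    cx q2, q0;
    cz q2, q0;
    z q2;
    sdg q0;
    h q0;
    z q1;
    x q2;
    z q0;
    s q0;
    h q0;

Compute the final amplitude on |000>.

The final state's coefficient on |000> equals 0.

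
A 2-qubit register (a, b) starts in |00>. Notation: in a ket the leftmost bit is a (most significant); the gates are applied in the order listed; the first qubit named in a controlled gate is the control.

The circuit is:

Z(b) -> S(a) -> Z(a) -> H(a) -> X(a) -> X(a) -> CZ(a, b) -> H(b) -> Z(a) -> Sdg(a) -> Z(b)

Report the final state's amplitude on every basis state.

The resulting statevector has amplitude 1/2 on |00>, -1/2 on |01>, I/2 on |10>, -I/2 on |11>.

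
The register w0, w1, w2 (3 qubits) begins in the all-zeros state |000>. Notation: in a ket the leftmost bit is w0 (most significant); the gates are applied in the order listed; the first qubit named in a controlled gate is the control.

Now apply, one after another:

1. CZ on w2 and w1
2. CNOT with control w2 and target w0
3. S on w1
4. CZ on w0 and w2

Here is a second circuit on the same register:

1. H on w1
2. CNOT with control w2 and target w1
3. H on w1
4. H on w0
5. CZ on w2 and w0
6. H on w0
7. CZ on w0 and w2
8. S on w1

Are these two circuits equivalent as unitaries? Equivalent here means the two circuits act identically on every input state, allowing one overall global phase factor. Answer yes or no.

Yes, they are equivalent — the unitaries differ by at most a global phase.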